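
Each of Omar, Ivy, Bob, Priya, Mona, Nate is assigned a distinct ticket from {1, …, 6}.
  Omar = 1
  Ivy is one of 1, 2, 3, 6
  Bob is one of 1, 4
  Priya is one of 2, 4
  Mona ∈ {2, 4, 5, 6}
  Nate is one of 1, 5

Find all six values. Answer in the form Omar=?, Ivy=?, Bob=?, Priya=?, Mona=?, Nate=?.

Omar's domain is down to {1}, so Omar = 1. So Ivy, Bob, Nate can't be 1.
Bob has just one choice, so Bob = 4. Eliminate 4 elsewhere: Priya, Mona.
Priya must be 2 (only option left). So Ivy, Mona can't be 2.
That leaves Nate = 5. So Mona can't be 5.
That leaves Mona = 6. Eliminate 6 elsewhere: Ivy.
That leaves Ivy = 3.

Omar=1, Ivy=3, Bob=4, Priya=2, Mona=6, Nate=5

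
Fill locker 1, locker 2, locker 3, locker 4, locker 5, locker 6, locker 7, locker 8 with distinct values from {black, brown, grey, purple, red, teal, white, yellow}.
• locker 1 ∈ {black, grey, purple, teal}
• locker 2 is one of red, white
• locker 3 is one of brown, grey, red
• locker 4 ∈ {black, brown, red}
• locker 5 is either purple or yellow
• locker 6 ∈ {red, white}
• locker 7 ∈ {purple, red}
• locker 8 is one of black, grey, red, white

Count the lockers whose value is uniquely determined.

Among the 8 variables, teal fits only locker 1 (and all 8 values in {black, brown, grey, purple, red, teal, white, yellow} must be used), so locker 1 = teal.
The 7 still-open variables together cover exactly {black, brown, grey, purple, red, white, yellow} — 7 values for 7 variables — and yellow appears only in locker 5's list, so locker 5 = yellow.
The 6 still-open variables together cover exactly {black, brown, grey, purple, red, white} — 6 values for 6 variables — and purple appears only in locker 7's list, so locker 7 = purple.
locker 2 and locker 6 between them cover only {red, white} — a naked pair. Remove those values from locker 3, locker 4, locker 8.
Determined: locker 1=teal, locker 5=yellow, locker 7=purple. The other lockers each still have more than one consistent value. That makes 3.

3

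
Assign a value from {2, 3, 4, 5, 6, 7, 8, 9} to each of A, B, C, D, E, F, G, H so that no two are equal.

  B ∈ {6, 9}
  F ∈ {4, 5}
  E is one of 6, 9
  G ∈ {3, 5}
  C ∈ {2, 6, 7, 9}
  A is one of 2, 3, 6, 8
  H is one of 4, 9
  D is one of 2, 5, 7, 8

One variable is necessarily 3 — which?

G

B and E share exactly the 2 values {6, 9}; by pigeonhole those values go to them, so strike 6, 9 from A, C, H.
H must be 4 (only option left). Remove 4 from F.
That leaves F = 5. Strike 5 from D, G.
So 3 goes to G.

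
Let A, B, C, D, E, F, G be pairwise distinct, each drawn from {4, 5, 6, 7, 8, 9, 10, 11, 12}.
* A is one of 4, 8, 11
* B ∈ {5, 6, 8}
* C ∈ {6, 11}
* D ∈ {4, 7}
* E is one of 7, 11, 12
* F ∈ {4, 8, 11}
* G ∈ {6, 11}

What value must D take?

7

The 7 variables together cover exactly {4, 5, 6, 7, 8, 11, 12} — 7 values for 7 variables — and 5 appears only in B's list, so B = 5.
Among the 6 still-open variables, 12 fits only E (and all 6 values in {4, 6, 7, 8, 11, 12} must be used), so E = 12.
The 5 still-open variables draw from only 5 values {4, 6, 7, 8, 11}, so each is used; only D can be 7, hence D = 7.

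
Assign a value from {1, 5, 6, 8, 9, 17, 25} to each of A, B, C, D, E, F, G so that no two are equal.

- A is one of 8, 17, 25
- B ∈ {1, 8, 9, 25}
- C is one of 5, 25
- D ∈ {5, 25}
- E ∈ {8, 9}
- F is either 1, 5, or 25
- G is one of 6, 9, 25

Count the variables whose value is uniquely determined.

Among the 7 variables, 6 fits only G (and all 7 values in {1, 5, 6, 8, 9, 17, 25} must be used), so G = 6.
The 6 still-open variables draw from only 6 values {1, 5, 8, 9, 17, 25}, so each is used; only A can be 17, hence A = 17.
C and D between them cover only {5, 25} — a naked pair. Remove those values from B, F.
That leaves F = 1. Strike 1 from B.
Determined: A=17, F=1, G=6. The other variables each still have more than one consistent value. That makes 3.

3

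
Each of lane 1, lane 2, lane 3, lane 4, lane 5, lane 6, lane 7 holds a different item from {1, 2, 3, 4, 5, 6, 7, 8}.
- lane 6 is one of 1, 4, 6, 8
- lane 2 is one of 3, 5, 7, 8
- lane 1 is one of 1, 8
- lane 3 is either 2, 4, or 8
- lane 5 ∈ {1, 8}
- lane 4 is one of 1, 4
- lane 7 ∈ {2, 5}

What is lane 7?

lane 1 and lane 5 share exactly the 2 values {1, 8}; by pigeonhole those values go to them, so strike 1, 8 from lane 2, lane 3, lane 4, lane 6.
lane 4's domain is down to {4}, so lane 4 = 4. Strike 4 from lane 3, lane 6.
lane 6 has just one choice, so lane 6 = 6.
lane 3 has just one choice, so lane 3 = 2. Strike 2 from lane 7.
So lane 7 = 5.

5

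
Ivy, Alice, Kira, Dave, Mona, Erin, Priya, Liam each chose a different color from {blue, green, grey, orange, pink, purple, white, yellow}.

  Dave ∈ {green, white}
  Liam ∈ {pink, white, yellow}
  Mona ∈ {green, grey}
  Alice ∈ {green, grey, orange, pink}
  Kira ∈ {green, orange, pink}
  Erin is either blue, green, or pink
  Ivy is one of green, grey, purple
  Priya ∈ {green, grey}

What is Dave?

white

The 8 variables draw from only 8 values {blue, green, grey, orange, pink, purple, white, yellow}, so each is used; only Erin can be blue, hence Erin = blue.
The 7 still-open variables together cover exactly {green, grey, orange, pink, purple, white, yellow} — 7 values for 7 variables — and purple appears only in Ivy's list, so Ivy = purple.
Among the 6 still-open variables, yellow fits only Liam (and all 6 values in {green, grey, orange, pink, white, yellow} must be used), so Liam = yellow.
The 5 still-open variables together cover exactly {green, grey, orange, pink, white} — 5 values for 5 variables — and white appears only in Dave's list, so Dave = white.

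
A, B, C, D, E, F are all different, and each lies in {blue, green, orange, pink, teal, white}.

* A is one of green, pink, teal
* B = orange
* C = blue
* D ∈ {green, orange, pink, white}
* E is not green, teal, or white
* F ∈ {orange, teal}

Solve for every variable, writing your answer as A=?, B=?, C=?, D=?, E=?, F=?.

A=green, B=orange, C=blue, D=white, E=pink, F=teal

B has just one choice, so B = orange. So D, E, F can't be orange.
That leaves C = blue. Remove blue from E.
E's domain is down to {pink}, so E = pink. Remove pink from A, D.
That leaves F = teal. So A can't be teal.
That leaves A = green. So D can't be green.
D has just one choice, so D = white.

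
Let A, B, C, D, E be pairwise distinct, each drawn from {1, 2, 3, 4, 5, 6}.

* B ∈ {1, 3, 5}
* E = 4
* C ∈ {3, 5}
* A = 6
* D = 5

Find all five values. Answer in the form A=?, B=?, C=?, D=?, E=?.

A has just one choice, so A = 6.
That leaves D = 5. So B, C can't be 5.
E must be 4 (only option left).
C has just one choice, so C = 3. So B can't be 3.
That leaves B = 1.

A=6, B=1, C=3, D=5, E=4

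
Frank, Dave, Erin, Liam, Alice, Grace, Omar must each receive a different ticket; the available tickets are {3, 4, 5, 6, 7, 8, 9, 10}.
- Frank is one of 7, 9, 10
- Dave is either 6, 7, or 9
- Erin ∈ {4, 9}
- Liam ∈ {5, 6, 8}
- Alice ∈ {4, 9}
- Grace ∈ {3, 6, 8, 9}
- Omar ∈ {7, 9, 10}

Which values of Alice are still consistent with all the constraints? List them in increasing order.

Erin and Alice share exactly the 2 values {4, 9}; by pigeonhole those values go to them, so strike 4, 9 from Frank, Dave, Grace, Omar.
Frank and Omar between them cover only {7, 10} — a naked pair. Remove those values from Dave.
That leaves Dave = 6. So Liam, Grace can't be 6.
No further eliminations apply; Alice can still be any of 4, 9.

4, 9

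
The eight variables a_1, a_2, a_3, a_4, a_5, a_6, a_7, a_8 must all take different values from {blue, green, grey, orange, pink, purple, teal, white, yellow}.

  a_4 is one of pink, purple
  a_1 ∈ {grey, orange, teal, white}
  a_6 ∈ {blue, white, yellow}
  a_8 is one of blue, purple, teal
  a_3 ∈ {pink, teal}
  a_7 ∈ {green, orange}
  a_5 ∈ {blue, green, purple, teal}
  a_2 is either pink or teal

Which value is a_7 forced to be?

The 2 variables a_2 and a_3 are confined to {pink, teal}, which locks those values in; drop them from a_1, a_4, a_5, a_8.
That leaves a_4 = purple. So a_5, a_8 can't be purple.
a_8 has just one choice, so a_8 = blue. Strike blue from a_5, a_6.
a_5's domain is down to {green}, so a_5 = green. Strike green from a_7.
So a_7 = orange.

orange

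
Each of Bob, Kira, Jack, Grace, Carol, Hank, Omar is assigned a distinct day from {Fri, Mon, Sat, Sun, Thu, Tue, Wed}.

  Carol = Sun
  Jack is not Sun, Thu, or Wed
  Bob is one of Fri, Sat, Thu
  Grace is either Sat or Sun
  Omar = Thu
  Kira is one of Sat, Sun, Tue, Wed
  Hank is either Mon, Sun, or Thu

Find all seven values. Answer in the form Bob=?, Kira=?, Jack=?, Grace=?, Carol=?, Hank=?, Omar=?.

Bob=Fri, Kira=Wed, Jack=Tue, Grace=Sat, Carol=Sun, Hank=Mon, Omar=Thu

Carol must be Sun (only option left). Remove Sun from Kira, Grace, Hank.
Omar has just one choice, so Omar = Thu. So Bob, Hank can't be Thu.
That leaves Grace = Sat. Strike Sat from Bob, Kira, Jack.
That leaves Hank = Mon. Eliminate Mon elsewhere: Jack.
That leaves Bob = Fri. Eliminate Fri elsewhere: Jack.
Jack has just one choice, so Jack = Tue. Eliminate Tue elsewhere: Kira.
Kira's domain is down to {Wed}, so Kira = Wed.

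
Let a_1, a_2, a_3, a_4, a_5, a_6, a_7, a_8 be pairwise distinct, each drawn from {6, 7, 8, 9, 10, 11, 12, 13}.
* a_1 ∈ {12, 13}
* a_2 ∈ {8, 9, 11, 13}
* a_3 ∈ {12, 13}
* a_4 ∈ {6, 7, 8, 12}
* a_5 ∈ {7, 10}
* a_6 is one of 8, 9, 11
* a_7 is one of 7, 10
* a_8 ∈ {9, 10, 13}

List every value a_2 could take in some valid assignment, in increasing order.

Among the 8 variables, 6 fits only a_4 (and all 8 values in {6, 7, 8, 9, 10, 11, 12, 13} must be used), so a_4 = 6.
a_1 and a_3 share exactly the 2 values {12, 13}; by pigeonhole those values go to them, so strike 12, 13 from a_2, a_8.
a_5 and a_7 between them cover only {7, 10} — a naked pair. Remove those values from a_8.
a_8's domain is down to {9}, so a_8 = 9. Eliminate 9 elsewhere: a_2, a_6.
No further eliminations apply; a_2 can still be any of 8, 11.

8, 11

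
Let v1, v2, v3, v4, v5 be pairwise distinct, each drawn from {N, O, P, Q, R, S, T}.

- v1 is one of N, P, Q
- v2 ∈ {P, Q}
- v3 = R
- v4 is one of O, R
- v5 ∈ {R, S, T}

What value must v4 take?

O

v3 must be R (only option left). So v4, v5 can't be R.
So v4 = O.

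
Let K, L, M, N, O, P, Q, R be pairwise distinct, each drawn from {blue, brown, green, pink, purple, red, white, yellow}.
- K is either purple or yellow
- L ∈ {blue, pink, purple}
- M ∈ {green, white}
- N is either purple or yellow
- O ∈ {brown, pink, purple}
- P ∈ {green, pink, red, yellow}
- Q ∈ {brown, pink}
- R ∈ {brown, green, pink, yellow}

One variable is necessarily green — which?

Among the 8 variables, blue fits only L (and all 8 values in {blue, brown, green, pink, purple, red, white, yellow} must be used), so L = blue.
The 7 still-open variables draw from only 7 values {brown, green, pink, purple, red, white, yellow}, so each is used; only P can be red, hence P = red.
Among the 6 still-open variables, white fits only M (and all 6 values in {brown, green, pink, purple, white, yellow} must be used), so M = white.
The 5 still-open variables together cover exactly {brown, green, pink, purple, yellow} — 5 values for 5 variables — and green appears only in R's list, so R = green.

R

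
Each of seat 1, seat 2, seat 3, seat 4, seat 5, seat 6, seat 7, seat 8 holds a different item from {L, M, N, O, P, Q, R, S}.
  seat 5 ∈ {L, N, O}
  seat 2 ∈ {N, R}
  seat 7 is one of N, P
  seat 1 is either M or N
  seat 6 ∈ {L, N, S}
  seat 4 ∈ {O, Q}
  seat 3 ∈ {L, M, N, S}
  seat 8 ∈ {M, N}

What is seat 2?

The 8 variables draw from only 8 values {L, M, N, O, P, Q, R, S}, so each is used; only seat 7 can be P, hence seat 7 = P.
Among the 7 still-open variables, Q fits only seat 4 (and all 7 values in {L, M, N, O, Q, R, S} must be used), so seat 4 = Q.
The 6 still-open variables together cover exactly {L, M, N, O, R, S} — 6 values for 6 variables — and O appears only in seat 5's list, so seat 5 = O.
The 5 still-open variables draw from only 5 values {L, M, N, R, S}, so each is used; only seat 2 can be R, hence seat 2 = R.

R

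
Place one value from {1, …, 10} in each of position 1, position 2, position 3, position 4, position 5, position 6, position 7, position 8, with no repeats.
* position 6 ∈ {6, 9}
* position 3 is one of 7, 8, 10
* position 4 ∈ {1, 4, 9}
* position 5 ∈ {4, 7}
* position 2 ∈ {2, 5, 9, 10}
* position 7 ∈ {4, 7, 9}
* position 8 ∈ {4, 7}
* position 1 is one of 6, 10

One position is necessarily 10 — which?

position 1

position 5 and position 8 between them cover only {4, 7} — a naked pair. Remove those values from position 3, position 4, position 7.
position 7 must be 9 (only option left). Strike 9 from position 2, position 4, position 6.
position 4's domain is down to {1}, so position 4 = 1.
position 6's domain is down to {6}, so position 6 = 6. Eliminate 6 elsewhere: position 1.
So 10 goes to position 1.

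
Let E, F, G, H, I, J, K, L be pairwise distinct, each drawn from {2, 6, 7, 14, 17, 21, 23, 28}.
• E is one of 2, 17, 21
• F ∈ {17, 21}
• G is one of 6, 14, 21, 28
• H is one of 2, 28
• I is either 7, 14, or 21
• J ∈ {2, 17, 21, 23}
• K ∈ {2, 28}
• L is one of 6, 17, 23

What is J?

23

Among the 8 variables, 7 fits only I (and all 8 values in {2, 6, 7, 14, 17, 21, 23, 28} must be used), so I = 7.
The 7 still-open variables together cover exactly {2, 6, 14, 17, 21, 23, 28} — 7 values for 7 variables — and 14 appears only in G's list, so G = 14.
The 6 still-open variables draw from only 6 values {2, 6, 17, 21, 23, 28}, so each is used; only L can be 6, hence L = 6.
Among the 5 still-open variables, 23 fits only J (and all 5 values in {2, 17, 21, 23, 28} must be used), so J = 23.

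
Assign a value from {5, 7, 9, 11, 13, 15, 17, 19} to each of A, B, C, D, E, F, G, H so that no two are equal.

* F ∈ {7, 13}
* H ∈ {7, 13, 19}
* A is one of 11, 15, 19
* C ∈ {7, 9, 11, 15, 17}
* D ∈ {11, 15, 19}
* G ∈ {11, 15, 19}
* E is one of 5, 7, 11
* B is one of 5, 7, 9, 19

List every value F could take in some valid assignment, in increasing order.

7, 13

The 8 variables together cover exactly {5, 7, 9, 11, 13, 15, 17, 19} — 8 values for 8 variables — and 17 appears only in C's list, so C = 17.
The 7 still-open variables together cover exactly {5, 7, 9, 11, 13, 15, 19} — 7 values for 7 variables — and 9 appears only in B's list, so B = 9.
The 6 still-open variables draw from only 6 values {5, 7, 11, 13, 15, 19}, so each is used; only E can be 5, hence E = 5.
A, D, G share exactly the 3 values {11, 15, 19}; by pigeonhole those values go to them, so strike 11, 15, 19 from H.
No further eliminations apply; F can still be any of 7, 13.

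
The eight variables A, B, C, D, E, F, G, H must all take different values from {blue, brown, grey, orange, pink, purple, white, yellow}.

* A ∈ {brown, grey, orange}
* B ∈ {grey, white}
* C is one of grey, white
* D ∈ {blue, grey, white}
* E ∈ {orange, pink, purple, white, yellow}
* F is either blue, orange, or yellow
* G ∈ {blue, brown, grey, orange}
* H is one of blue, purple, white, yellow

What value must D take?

blue

Among the 8 variables, pink fits only E (and all 8 values in {blue, brown, grey, orange, pink, purple, white, yellow} must be used), so E = pink.
The 7 still-open variables draw from only 7 values {blue, brown, grey, orange, purple, white, yellow}, so each is used; only H can be purple, hence H = purple.
Among the 6 still-open variables, yellow fits only F (and all 6 values in {blue, brown, grey, orange, white, yellow} must be used), so F = yellow.
B and C share exactly the 2 values {grey, white}; by pigeonhole those values go to them, so strike grey, white from A, D, G.
So D = blue.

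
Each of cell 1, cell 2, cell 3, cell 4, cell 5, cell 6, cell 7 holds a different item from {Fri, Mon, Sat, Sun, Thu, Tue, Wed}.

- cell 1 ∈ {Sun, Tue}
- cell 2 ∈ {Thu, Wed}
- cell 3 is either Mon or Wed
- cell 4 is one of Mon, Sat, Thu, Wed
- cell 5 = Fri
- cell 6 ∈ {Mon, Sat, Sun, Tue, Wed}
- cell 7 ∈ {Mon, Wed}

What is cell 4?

Sat

cell 5 must be Fri (only option left).
cell 3 and cell 7 between them cover only {Mon, Wed} — a naked pair. Remove those values from cell 2, cell 4, cell 6.
That leaves cell 2 = Thu. Eliminate Thu elsewhere: cell 4.
So cell 4 = Sat.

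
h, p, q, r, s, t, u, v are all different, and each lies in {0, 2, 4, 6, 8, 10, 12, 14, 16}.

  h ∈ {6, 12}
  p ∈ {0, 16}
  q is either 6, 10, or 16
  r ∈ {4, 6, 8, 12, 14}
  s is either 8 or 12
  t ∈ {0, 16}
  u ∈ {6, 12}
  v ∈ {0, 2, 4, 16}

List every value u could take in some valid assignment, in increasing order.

h and u share exactly the 2 values {6, 12}; by pigeonhole those values go to them, so strike 6, 12 from q, r, s.
s has just one choice, so s = 8. Strike 8 from r.
p and t share exactly the 2 values {0, 16}; by pigeonhole those values go to them, so strike 0, 16 from q, v.
That leaves q = 10.
No further eliminations apply; u can still be any of 6, 12.

6, 12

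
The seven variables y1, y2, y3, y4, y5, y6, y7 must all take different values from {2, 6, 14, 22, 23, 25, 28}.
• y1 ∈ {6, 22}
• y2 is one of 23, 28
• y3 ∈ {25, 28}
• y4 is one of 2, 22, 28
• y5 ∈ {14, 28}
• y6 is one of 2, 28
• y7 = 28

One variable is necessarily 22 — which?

y7's domain is down to {28}, so y7 = 28. Strike 28 from y2, y3, y4, y5, y6.
That leaves y2 = 23.
y3 must be 25 (only option left).
y5 has just one choice, so y5 = 14.
y6 has just one choice, so y6 = 2. Remove 2 from y4.
So 22 goes to y4.

y4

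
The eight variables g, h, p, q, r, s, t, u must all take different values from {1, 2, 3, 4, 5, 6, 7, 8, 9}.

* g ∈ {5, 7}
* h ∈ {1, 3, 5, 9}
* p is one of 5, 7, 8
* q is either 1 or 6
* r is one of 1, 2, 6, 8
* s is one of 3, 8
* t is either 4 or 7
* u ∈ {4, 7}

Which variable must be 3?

t and u between them cover only {4, 7} — a naked pair. Remove those values from g, p.
g's domain is down to {5}, so g = 5. Remove 5 from h, p.
p's domain is down to {8}, so p = 8. So r, s can't be 8.
So 3 goes to s.

s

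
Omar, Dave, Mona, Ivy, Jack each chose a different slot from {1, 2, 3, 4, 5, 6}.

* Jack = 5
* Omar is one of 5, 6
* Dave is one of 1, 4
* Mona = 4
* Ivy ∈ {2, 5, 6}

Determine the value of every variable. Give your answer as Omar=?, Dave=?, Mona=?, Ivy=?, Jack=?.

Mona has just one choice, so Mona = 4. Remove 4 from Dave.
Jack has just one choice, so Jack = 5. So Omar, Ivy can't be 5.
Omar's domain is down to {6}, so Omar = 6. Remove 6 from Ivy.
Dave must be 1 (only option left).
Ivy must be 2 (only option left).

Omar=6, Dave=1, Mona=4, Ivy=2, Jack=5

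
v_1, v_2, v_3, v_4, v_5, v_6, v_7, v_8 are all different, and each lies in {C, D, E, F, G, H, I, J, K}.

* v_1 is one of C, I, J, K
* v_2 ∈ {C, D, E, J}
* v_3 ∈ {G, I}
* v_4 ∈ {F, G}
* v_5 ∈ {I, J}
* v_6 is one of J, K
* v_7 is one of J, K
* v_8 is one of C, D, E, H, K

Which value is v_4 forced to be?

F

v_6 and v_7 share exactly the 2 values {J, K}; by pigeonhole those values go to them, so strike J, K from v_1, v_2, v_5, v_8.
v_5 has just one choice, so v_5 = I. Remove I from v_1, v_3.
v_1 must be C (only option left). Eliminate C elsewhere: v_2, v_8.
v_3 must be G (only option left). Eliminate G elsewhere: v_4.
So v_4 = F.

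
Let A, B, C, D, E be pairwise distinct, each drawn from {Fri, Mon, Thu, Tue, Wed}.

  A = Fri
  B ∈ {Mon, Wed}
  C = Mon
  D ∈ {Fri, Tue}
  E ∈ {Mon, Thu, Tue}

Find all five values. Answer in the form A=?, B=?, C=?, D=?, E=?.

A=Fri, B=Wed, C=Mon, D=Tue, E=Thu

A must be Fri (only option left). Strike Fri from D.
That leaves C = Mon. Strike Mon from B, E.
D must be Tue (only option left). Eliminate Tue elsewhere: E.
E has just one choice, so E = Thu.
B has just one choice, so B = Wed.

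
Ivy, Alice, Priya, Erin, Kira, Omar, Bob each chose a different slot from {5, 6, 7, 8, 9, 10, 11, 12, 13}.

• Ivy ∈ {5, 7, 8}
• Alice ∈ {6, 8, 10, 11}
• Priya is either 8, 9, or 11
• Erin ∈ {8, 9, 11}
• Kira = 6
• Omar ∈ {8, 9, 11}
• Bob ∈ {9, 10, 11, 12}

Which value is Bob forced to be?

Kira's domain is down to {6}, so Kira = 6. Strike 6 from Alice.
Priya, Erin, Omar share exactly the 3 values {8, 9, 11}; by pigeonhole those values go to them, so strike 8, 9, 11 from Ivy, Alice, Bob.
Alice's domain is down to {10}, so Alice = 10. Eliminate 10 elsewhere: Bob.
So Bob = 12.

12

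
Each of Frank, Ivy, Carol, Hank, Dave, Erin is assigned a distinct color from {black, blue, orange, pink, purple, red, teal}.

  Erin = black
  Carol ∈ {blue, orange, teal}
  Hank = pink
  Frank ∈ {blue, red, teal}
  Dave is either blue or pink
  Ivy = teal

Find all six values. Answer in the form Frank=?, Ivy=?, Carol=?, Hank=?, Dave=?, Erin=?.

Frank=red, Ivy=teal, Carol=orange, Hank=pink, Dave=blue, Erin=black

Ivy has just one choice, so Ivy = teal. So Frank, Carol can't be teal.
Hank has just one choice, so Hank = pink. Remove pink from Dave.
That leaves Dave = blue. Remove blue from Frank, Carol.
Erin's domain is down to {black}, so Erin = black.
Frank must be red (only option left).
Carol's domain is down to {orange}, so Carol = orange.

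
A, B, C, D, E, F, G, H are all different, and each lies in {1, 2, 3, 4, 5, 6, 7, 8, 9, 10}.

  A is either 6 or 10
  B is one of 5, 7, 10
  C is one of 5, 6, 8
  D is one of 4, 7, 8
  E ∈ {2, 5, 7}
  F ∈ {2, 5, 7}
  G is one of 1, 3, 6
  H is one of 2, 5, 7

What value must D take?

E, F, H share exactly the 3 values {2, 5, 7}; by pigeonhole those values go to them, so strike 2, 5, 7 from B, C, D.
B must be 10 (only option left). Remove 10 from A.
A's domain is down to {6}, so A = 6. Eliminate 6 elsewhere: C, G.
C must be 8 (only option left). Strike 8 from D.
So D = 4.

4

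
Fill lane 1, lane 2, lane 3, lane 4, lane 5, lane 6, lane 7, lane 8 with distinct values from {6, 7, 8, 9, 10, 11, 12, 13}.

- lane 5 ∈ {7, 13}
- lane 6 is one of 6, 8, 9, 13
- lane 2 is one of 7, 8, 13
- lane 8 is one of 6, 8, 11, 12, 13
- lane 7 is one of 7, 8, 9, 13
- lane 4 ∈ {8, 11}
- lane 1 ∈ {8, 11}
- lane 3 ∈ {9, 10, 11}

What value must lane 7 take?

The 8 variables together cover exactly {6, 7, 8, 9, 10, 11, 12, 13} — 8 values for 8 variables — and 10 appears only in lane 3's list, so lane 3 = 10.
Among the 7 still-open variables, 12 fits only lane 8 (and all 7 values in {6, 7, 8, 9, 11, 12, 13} must be used), so lane 8 = 12.
Among the 6 still-open variables, 6 fits only lane 6 (and all 6 values in {6, 7, 8, 9, 11, 13} must be used), so lane 6 = 6.
Among the 5 still-open variables, 9 fits only lane 7 (and all 5 values in {7, 8, 9, 11, 13} must be used), so lane 7 = 9.

9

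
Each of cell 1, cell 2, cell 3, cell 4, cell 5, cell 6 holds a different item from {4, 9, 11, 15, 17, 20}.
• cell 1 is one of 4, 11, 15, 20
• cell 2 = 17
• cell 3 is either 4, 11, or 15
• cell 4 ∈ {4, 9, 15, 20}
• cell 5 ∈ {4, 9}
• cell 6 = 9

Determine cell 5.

cell 2's domain is down to {17}, so cell 2 = 17.
cell 6 has just one choice, so cell 6 = 9. Remove 9 from cell 4, cell 5.
So cell 5 = 4.

4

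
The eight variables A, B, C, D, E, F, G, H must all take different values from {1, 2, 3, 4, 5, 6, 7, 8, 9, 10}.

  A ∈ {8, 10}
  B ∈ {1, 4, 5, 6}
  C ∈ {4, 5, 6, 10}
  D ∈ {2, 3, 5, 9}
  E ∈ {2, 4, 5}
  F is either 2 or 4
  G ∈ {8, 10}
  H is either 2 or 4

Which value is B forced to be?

1

A and G between them cover only {8, 10} — a naked pair. Remove those values from C.
The 2 variables F and H are confined to {2, 4}, which locks those values in; drop them from B, C, D, E.
E must be 5 (only option left). So B, C, D can't be 5.
C's domain is down to {6}, so C = 6. So B can't be 6.
So B = 1.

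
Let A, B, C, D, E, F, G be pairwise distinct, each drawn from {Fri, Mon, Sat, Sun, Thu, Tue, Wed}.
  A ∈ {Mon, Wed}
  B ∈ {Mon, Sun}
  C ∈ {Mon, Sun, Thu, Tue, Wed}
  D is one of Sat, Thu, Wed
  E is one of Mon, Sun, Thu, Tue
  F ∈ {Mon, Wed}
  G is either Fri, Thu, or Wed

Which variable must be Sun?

The 7 variables draw from only 7 values {Fri, Mon, Sat, Sun, Thu, Tue, Wed}, so each is used; only G can be Fri, hence G = Fri.
The 6 still-open variables together cover exactly {Mon, Sat, Sun, Thu, Tue, Wed} — 6 values for 6 variables — and Sat appears only in D's list, so D = Sat.
A and F between them cover only {Mon, Wed} — a naked pair. Remove those values from B, C, E.
So Sun goes to B.

B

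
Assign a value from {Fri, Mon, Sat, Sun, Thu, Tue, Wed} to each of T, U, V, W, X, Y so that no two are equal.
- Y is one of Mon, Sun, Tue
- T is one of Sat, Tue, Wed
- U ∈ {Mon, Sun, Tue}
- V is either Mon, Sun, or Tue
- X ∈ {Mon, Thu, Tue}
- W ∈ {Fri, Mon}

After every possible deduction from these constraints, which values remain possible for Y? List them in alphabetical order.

Mon, Sun, Tue

U, V, Y between them cover only {Mon, Sun, Tue} — a naked triple. Remove those values from T, W, X.
That leaves W = Fri.
X must be Thu (only option left).
No further eliminations apply; Y can still be any of Mon, Sun, Tue.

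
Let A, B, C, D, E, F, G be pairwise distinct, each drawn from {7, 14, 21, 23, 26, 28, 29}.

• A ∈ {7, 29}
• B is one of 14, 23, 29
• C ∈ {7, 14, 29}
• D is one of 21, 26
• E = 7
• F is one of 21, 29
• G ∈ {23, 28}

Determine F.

E's domain is down to {7}, so E = 7. Strike 7 from A, C.
A's domain is down to {29}, so A = 29. So B, C, F can't be 29.
So F = 21.

21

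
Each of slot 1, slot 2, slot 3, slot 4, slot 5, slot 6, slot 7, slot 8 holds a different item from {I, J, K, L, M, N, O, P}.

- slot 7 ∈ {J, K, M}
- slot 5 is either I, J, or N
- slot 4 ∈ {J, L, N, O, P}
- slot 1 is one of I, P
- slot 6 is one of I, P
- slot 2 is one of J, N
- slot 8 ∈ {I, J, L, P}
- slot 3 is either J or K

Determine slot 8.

L

Among the 8 variables, M fits only slot 7 (and all 8 values in {I, J, K, L, M, N, O, P} must be used), so slot 7 = M.
The 7 still-open variables draw from only 7 values {I, J, K, L, N, O, P}, so each is used; only slot 3 can be K, hence slot 3 = K.
Among the 6 still-open variables, O fits only slot 4 (and all 6 values in {I, J, L, N, O, P} must be used), so slot 4 = O.
The 5 still-open variables together cover exactly {I, J, L, N, P} — 5 values for 5 variables — and L appears only in slot 8's list, so slot 8 = L.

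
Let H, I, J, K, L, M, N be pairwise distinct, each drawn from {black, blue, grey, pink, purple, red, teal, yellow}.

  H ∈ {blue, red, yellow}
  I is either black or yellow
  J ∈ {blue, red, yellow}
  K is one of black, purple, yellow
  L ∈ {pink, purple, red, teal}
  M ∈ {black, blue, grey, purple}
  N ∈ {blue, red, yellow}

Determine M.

The 3 variables H, J, N are confined to {blue, red, yellow}, which locks those values in; drop them from I, K, L, M.
I's domain is down to {black}, so I = black. Strike black from K, M.
That leaves K = purple. So L, M can't be purple.
So M = grey.

grey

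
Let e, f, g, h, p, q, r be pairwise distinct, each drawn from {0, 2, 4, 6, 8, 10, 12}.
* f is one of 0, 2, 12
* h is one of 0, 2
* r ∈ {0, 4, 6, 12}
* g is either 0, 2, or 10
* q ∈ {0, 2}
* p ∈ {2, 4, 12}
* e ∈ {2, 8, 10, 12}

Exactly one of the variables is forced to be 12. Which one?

f

Among the 7 variables, 6 fits only r (and all 7 values in {0, 2, 4, 6, 8, 10, 12} must be used), so r = 6.
Among the 6 still-open variables, 4 fits only p (and all 6 values in {0, 2, 4, 8, 10, 12} must be used), so p = 4.
The 5 still-open variables together cover exactly {0, 2, 8, 10, 12} — 5 values for 5 variables — and 8 appears only in e's list, so e = 8.
The 4 still-open variables draw from only 4 values {0, 2, 10, 12}, so each is used; only g can be 10, hence g = 10.
The 3 still-open variables together cover exactly {0, 2, 12} — 3 values for 3 variables — and 12 appears only in f's list, so f = 12.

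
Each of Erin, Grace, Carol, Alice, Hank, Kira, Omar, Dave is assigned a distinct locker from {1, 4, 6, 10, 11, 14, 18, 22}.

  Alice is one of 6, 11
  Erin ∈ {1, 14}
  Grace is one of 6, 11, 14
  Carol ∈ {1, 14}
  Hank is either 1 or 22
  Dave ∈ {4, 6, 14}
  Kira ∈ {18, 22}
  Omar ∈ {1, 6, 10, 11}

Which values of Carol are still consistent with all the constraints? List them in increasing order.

The 8 variables draw from only 8 values {1, 4, 6, 10, 11, 14, 18, 22}, so each is used; only Dave can be 4, hence Dave = 4.
Among the 7 still-open variables, 10 fits only Omar (and all 7 values in {1, 6, 10, 11, 14, 18, 22} must be used), so Omar = 10.
The 6 still-open variables draw from only 6 values {1, 6, 11, 14, 18, 22}, so each is used; only Kira can be 18, hence Kira = 18.
Among the 5 still-open variables, 22 fits only Hank (and all 5 values in {1, 6, 11, 14, 22} must be used), so Hank = 22.
Erin and Carol between them cover only {1, 14} — a naked pair. Remove those values from Grace.
No further eliminations apply; Carol can still be any of 1, 14.

1, 14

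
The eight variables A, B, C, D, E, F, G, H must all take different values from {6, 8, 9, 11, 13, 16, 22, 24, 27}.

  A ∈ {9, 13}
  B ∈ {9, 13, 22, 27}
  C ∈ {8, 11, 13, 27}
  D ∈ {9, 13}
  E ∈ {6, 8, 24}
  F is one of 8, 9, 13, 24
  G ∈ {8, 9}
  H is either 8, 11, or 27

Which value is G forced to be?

8

The 8 variables together cover exactly {6, 8, 9, 11, 13, 22, 24, 27} — 8 values for 8 variables — and 6 appears only in E's list, so E = 6.
The 7 still-open variables together cover exactly {8, 9, 11, 13, 22, 24, 27} — 7 values for 7 variables — and 22 appears only in B's list, so B = 22.
The 6 still-open variables draw from only 6 values {8, 9, 11, 13, 24, 27}, so each is used; only F can be 24, hence F = 24.
The 2 variables A and D are confined to {9, 13}, which locks those values in; drop them from C, G.
So G = 8.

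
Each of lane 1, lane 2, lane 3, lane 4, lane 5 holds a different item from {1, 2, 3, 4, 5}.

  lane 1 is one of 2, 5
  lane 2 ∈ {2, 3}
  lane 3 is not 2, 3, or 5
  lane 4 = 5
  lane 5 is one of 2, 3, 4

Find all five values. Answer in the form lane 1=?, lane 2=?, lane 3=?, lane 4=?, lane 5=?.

lane 1=2, lane 2=3, lane 3=1, lane 4=5, lane 5=4

lane 4 has just one choice, so lane 4 = 5. Strike 5 from lane 1.
lane 1 must be 2 (only option left). So lane 2, lane 5 can't be 2.
lane 2 has just one choice, so lane 2 = 3. Remove 3 from lane 5.
That leaves lane 5 = 4. Eliminate 4 elsewhere: lane 3.
lane 3 must be 1 (only option left).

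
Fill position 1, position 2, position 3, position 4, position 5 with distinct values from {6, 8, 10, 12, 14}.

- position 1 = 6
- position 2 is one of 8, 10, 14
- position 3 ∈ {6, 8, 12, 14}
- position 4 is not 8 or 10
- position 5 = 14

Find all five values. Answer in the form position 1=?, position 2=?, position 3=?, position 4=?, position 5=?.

position 1 has just one choice, so position 1 = 6. Eliminate 6 elsewhere: position 3, position 4.
position 5 has just one choice, so position 5 = 14. So position 2, position 3, position 4 can't be 14.
That leaves position 4 = 12. Remove 12 from position 3.
position 3 has just one choice, so position 3 = 8. Remove 8 from position 2.
position 2 has just one choice, so position 2 = 10.

position 1=6, position 2=10, position 3=8, position 4=12, position 5=14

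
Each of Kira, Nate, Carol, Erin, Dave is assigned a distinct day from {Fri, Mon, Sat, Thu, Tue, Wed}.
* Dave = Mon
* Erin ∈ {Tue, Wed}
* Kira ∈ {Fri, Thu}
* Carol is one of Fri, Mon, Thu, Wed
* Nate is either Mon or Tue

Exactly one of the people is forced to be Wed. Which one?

Erin

Dave must be Mon (only option left). Eliminate Mon elsewhere: Nate, Carol.
Nate's domain is down to {Tue}, so Nate = Tue. Strike Tue from Erin.
So Wed goes to Erin.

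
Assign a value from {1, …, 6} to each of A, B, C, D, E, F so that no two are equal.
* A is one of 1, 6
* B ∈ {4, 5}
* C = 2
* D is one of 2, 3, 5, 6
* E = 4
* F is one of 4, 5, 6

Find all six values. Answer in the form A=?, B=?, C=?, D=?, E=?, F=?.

C's domain is down to {2}, so C = 2. Strike 2 from D.
E has just one choice, so E = 4. So B, F can't be 4.
B's domain is down to {5}, so B = 5. Remove 5 from D, F.
F's domain is down to {6}, so F = 6. Eliminate 6 elsewhere: A, D.
That leaves A = 1.
That leaves D = 3.

A=1, B=5, C=2, D=3, E=4, F=6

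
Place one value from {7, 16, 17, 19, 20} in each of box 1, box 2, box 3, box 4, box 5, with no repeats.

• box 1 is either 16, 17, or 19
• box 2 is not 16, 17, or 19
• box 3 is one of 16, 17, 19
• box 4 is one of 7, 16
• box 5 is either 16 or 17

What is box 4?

7

The 5 variables together cover exactly {7, 16, 17, 19, 20} — 5 values for 5 variables — and 20 appears only in box 2's list, so box 2 = 20.
Among the 4 still-open variables, 7 fits only box 4 (and all 4 values in {7, 16, 17, 19} must be used), so box 4 = 7.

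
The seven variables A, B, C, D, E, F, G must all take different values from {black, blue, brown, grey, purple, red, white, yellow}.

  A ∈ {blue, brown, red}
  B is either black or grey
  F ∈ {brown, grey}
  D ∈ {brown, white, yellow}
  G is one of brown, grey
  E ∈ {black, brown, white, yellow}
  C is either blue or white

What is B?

black

The 7 variables together cover exactly {black, blue, brown, grey, red, white, yellow} — 7 values for 7 variables — and red appears only in A's list, so A = red.
The 6 still-open variables draw from only 6 values {black, blue, brown, grey, white, yellow}, so each is used; only C can be blue, hence C = blue.
F and G between them cover only {brown, grey} — a naked pair. Remove those values from B, D, E.
So B = black.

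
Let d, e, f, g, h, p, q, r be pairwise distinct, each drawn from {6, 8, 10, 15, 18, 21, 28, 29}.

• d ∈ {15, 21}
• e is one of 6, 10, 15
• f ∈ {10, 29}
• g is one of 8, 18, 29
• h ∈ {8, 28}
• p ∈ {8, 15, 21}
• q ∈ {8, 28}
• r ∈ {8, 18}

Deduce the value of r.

18

The 8 variables together cover exactly {6, 8, 10, 15, 18, 21, 28, 29} — 8 values for 8 variables — and 6 appears only in e's list, so e = 6.
The 7 still-open variables draw from only 7 values {8, 10, 15, 18, 21, 28, 29}, so each is used; only f can be 10, hence f = 10.
Among the 6 still-open variables, 29 fits only g (and all 6 values in {8, 15, 18, 21, 28, 29} must be used), so g = 29.
Among the 5 still-open variables, 18 fits only r (and all 5 values in {8, 15, 18, 21, 28} must be used), so r = 18.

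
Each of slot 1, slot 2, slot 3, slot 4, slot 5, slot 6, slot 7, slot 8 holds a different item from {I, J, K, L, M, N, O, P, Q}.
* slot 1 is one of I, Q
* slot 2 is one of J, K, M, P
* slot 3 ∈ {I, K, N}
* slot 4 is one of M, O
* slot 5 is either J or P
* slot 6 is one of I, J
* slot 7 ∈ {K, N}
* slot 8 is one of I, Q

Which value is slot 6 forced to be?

J

The 8 variables together cover exactly {I, J, K, M, N, O, P, Q} — 8 values for 8 variables — and O appears only in slot 4's list, so slot 4 = O.
Among the 7 still-open variables, M fits only slot 2 (and all 7 values in {I, J, K, M, N, P, Q} must be used), so slot 2 = M.
The 6 still-open variables together cover exactly {I, J, K, N, P, Q} — 6 values for 6 variables — and P appears only in slot 5's list, so slot 5 = P.
The 5 still-open variables together cover exactly {I, J, K, N, Q} — 5 values for 5 variables — and J appears only in slot 6's list, so slot 6 = J.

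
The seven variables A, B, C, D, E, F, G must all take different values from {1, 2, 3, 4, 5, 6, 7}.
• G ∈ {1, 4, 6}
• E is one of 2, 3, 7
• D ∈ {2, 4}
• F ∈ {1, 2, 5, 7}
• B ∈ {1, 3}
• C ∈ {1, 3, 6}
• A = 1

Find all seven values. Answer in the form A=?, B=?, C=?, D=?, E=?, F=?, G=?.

A has just one choice, so A = 1. Remove 1 from B, C, F, G.
That leaves B = 3. So C, E can't be 3.
C's domain is down to {6}, so C = 6. Remove 6 from G.
G's domain is down to {4}, so G = 4. Remove 4 from D.
That leaves D = 2. Strike 2 from E, F.
E must be 7 (only option left). So F can't be 7.
F's domain is down to {5}, so F = 5.

A=1, B=3, C=6, D=2, E=7, F=5, G=4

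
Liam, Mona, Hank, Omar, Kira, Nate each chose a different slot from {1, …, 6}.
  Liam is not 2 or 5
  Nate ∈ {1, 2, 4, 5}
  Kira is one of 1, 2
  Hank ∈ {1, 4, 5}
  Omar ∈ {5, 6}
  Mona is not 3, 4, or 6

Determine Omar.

6

The 6 variables together cover exactly {1, 2, 3, 4, 5, 6} — 6 values for 6 variables — and 3 appears only in Liam's list, so Liam = 3.
The 5 still-open variables draw from only 5 values {1, 2, 4, 5, 6}, so each is used; only Omar can be 6, hence Omar = 6.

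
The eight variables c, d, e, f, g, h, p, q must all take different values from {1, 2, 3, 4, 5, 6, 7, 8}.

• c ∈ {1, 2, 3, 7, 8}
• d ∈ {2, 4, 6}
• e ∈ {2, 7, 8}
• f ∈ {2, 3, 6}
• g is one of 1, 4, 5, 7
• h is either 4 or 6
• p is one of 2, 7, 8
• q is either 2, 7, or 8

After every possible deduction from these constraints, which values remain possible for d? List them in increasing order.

4, 6

Among the 8 variables, 5 fits only g (and all 8 values in {1, 2, 3, 4, 5, 6, 7, 8} must be used), so g = 5.
The 7 still-open variables draw from only 7 values {1, 2, 3, 4, 6, 7, 8}, so each is used; only c can be 1, hence c = 1.
Among the 6 still-open variables, 3 fits only f (and all 6 values in {2, 3, 4, 6, 7, 8} must be used), so f = 3.
The 3 variables e, p, q are confined to {2, 7, 8}, which locks those values in; drop them from d.
No further eliminations apply; d can still be any of 4, 6.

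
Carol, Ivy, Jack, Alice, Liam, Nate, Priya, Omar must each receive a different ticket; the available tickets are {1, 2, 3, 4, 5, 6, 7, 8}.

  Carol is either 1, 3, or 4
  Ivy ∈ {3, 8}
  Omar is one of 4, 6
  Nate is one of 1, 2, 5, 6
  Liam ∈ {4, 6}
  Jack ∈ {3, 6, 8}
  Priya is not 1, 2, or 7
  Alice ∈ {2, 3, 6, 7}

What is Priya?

The 8 variables draw from only 8 values {1, 2, 3, 4, 5, 6, 7, 8}, so each is used; only Alice can be 7, hence Alice = 7.
The 7 still-open variables draw from only 7 values {1, 2, 3, 4, 5, 6, 8}, so each is used; only Nate can be 2, hence Nate = 2.
Among the 6 still-open variables, 1 fits only Carol (and all 6 values in {1, 3, 4, 5, 6, 8} must be used), so Carol = 1.
The 5 still-open variables together cover exactly {3, 4, 5, 6, 8} — 5 values for 5 variables — and 5 appears only in Priya's list, so Priya = 5.

5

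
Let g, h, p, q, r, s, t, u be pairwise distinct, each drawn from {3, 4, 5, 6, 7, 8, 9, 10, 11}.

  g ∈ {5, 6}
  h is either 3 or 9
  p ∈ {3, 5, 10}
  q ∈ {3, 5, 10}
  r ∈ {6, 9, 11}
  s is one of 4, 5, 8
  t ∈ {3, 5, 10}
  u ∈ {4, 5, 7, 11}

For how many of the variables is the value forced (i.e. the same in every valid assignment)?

3

p, q, t between them cover only {3, 5, 10} — a naked triple. Remove those values from g, h, s, u.
g must be 6 (only option left). So r can't be 6.
h has just one choice, so h = 9. So r can't be 9.
r must be 11 (only option left). Remove 11 from u.
Determined: g=6, h=9, r=11. The other variables each still have more than one consistent value. That makes 3.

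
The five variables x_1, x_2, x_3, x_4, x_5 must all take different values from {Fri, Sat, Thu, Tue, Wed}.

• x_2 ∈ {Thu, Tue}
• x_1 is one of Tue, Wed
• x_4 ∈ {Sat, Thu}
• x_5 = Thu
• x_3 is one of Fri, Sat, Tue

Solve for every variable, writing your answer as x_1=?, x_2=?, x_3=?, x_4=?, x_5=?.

x_5 must be Thu (only option left). Eliminate Thu elsewhere: x_2, x_4.
x_2 has just one choice, so x_2 = Tue. Eliminate Tue elsewhere: x_1, x_3.
That leaves x_4 = Sat. Remove Sat from x_3.
x_1's domain is down to {Wed}, so x_1 = Wed.
x_3 must be Fri (only option left).

x_1=Wed, x_2=Tue, x_3=Fri, x_4=Sat, x_5=Thu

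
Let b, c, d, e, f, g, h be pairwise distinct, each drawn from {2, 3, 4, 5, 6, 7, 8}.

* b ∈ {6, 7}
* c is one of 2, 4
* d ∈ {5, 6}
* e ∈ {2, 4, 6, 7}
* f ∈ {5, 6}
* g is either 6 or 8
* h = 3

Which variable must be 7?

h must be 3 (only option left).
Among the 6 still-open variables, 8 fits only g (and all 6 values in {2, 4, 5, 6, 7, 8} must be used), so g = 8.
d and f between them cover only {5, 6} — a naked pair. Remove those values from b, e.
So 7 goes to b.

b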